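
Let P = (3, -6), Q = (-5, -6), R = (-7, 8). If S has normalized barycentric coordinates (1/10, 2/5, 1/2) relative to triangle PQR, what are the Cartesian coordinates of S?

(-26/5, 1)

S = (1/10)·P + (2/5)·Q + (1/2)·R.
x-coordinate: (1/10)·3 + (2/5)·(-5) + (1/2)·(-7) = -26/5.
y-coordinate: (1/10)·(-6) + (2/5)·(-6) + (1/2)·8 = 1.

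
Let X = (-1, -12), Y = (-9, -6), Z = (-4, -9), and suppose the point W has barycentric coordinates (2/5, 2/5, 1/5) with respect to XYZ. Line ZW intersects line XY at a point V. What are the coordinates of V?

(-5, -9)

Line ZW meets XY where the Z-coordinate vanishes; zeroing W's Z-weight and renormalizing leaves X, Y-weights 2/5 : 2/5 → (1/2, 1/2).
So V = (1/2)·X + (1/2)·Y = (-5, -9).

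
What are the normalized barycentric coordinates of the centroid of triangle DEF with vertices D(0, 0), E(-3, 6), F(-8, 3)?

(1/3, 1/3, 1/3)

The centroid is the average of the vertices, so each weight is 1/3.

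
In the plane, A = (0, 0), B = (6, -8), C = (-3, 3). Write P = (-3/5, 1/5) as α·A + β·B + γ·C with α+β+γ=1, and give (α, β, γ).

Signed area of the reference triangle: [ABC] = ½·(0·(-8−3) + 6·(3−0) + (-3)·(0−(-8))) = ½·(0 + 18 − 24) = -3.
[PBC] = ½·((-3/5)·(-8−3) + 6·(3−(1/5)) + (-3)·(1/5−(-8))) = ½·(33/5 + 84/5 − 123/5) = -3/5, so the A-coordinate is (-3/5)/(-3) = 1/5.
[APC] = ½·(0·(1/5−3) + (-3/5)·(3−0) + (-3)·(0−(1/5))) = ½·(0 − 9/5 + 3/5) = -3/5, so the B-coordinate is 1/5.
[ABP] = ½·(0·(-8−(1/5)) + 6·(1/5−0) + (-3/5)·(0−(-8))) = ½·(0 + 6/5 − 24/5) = -9/5, so the C-coordinate is 3/5.

(1/5, 1/5, 3/5)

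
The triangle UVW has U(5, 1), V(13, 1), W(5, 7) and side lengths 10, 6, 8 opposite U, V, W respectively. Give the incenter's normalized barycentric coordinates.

(5/12, 1/4, 1/3)

The incenter has barycentric coordinates proportional to the opposite side lengths: (10 : 6 : 8).
Normalizing by 10+6+8 = 24 gives (5/12, 1/4, 1/3).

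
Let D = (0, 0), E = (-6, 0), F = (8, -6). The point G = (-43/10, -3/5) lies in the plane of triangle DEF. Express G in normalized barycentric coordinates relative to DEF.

(1/20, 17/20, 1/10)

Signed area of the reference triangle: [DEF] = ½·(0·(0−(-6)) + (-6)·(-6−0) + 8·(0−0)) = ½·(0 + 36 + 0) = 18.
[GEF] = ½·((-43/10)·(0−(-6)) + (-6)·(-6−(-3/5)) + 8·(-3/5−0)) = ½·(-129/5 + 162/5 − 24/5) = 9/10, so the D-coordinate is (9/10)/18 = 1/20.
[DGF] = ½·(0·(-3/5−(-6)) + (-43/10)·(-6−0) + 8·(0−(-3/5))) = ½·(0 + 129/5 + 24/5) = 153/10, so the E-coordinate is 17/20.
[DEG] = ½·(0·(0−(-3/5)) + (-6)·(-3/5−0) + (-43/10)·(0−0)) = ½·(0 + 18/5 + 0) = 9/5, so the F-coordinate is 1/10.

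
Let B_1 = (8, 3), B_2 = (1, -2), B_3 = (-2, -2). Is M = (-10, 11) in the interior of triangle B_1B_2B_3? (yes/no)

Barycentric coordinates of M: (13/5, -34/3, 146/15).
The three coordinates are positive, negative, positive; a point is interior exactly when all three are positive.

no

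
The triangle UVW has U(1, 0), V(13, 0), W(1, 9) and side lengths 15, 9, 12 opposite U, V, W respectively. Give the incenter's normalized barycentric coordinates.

(5/12, 1/4, 1/3)

The incenter has barycentric coordinates proportional to the opposite side lengths: (15 : 9 : 12).
Normalizing by 15+9+12 = 36 gives (5/12, 1/4, 1/3).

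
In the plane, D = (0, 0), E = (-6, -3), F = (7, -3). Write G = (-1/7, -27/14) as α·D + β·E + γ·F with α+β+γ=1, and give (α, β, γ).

(5/14, 5/14, 2/7)

Signed area of the reference triangle: [DEF] = ½·(0·(-3−(-3)) + (-6)·(-3−0) + 7·(0−(-3))) = ½·(0 + 18 + 21) = 39/2.
[GEF] = ½·((-1/7)·(-3−(-3)) + (-6)·(-3−(-27/14)) + 7·(-27/14−(-3))) = ½·(0 + 45/7 + 15/2) = 195/28, so the D-coordinate is (195/28)/(39/2) = 5/14.
[DGF] = ½·(0·(-27/14−(-3)) + (-1/7)·(-3−0) + 7·(0−(-27/14))) = ½·(0 + 3/7 + 27/2) = 195/28, so the E-coordinate is 5/14.
[DEG] = ½·(0·(-3−(-27/14)) + (-6)·(-27/14−0) + (-1/7)·(0−(-3))) = ½·(0 + 81/7 − 3/7) = 39/7, so the F-coordinate is 2/7.
Check: 5/14 + 5/14 + 2/7 = 1.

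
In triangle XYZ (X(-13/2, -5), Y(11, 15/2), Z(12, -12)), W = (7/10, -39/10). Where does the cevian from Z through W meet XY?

Barycentric coordinates of W with respect to XYZ: (3/5, 1/5, 1/5).
On side XY the Z-coordinate is zero; dropping W's Z-weight 1/5 and renormalizing the remaining 3/5 : 1/5 gives weights 3/4, 1/4 on X, Y.
V = (3/4)·(-13/2, -5) + (1/4)·(11, 15/2) = (-17/8, -15/8).

(-17/8, -15/8)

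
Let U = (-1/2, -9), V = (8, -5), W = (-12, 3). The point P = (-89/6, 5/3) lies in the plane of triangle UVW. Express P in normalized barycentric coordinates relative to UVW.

(1/3, -1/3, 1)

Signed area of the reference triangle: [UVW] = ½·((-1/2)·(-5−3) + 8·(3−(-9)) + (-12)·(-9−(-5))) = ½·(4 + 96 + 48) = 74.
[PVW] = ½·((-89/6)·(-5−3) + 8·(3−(5/3)) + (-12)·(5/3−(-5))) = ½·(356/3 + 32/3 − 80) = 74/3, so the U-coordinate is (74/3)/74 = 1/3.
[UPW] = ½·((-1/2)·(5/3−3) + (-89/6)·(3−(-9)) + (-12)·(-9−(5/3))) = ½·(2/3 − 178 + 128) = -74/3, so the V-coordinate is -1/3.
[UVP] = ½·((-1/2)·(-5−(5/3)) + 8·(5/3−(-9)) + (-89/6)·(-9−(-5))) = ½·(10/3 + 256/3 + 178/3) = 74, so the W-coordinate is 1.
Check: 1/3 − 1/3 + 1 = 1.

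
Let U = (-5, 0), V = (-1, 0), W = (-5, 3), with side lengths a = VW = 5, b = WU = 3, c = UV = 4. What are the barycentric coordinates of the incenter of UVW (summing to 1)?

(5/12, 1/4, 1/3)

The incenter has barycentric coordinates proportional to the opposite side lengths: (5 : 3 : 4).
Normalizing by 5+3+4 = 12 gives (5/12, 1/4, 1/3).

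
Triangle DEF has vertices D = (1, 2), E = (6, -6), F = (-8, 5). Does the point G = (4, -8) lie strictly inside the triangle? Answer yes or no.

Barycentric coordinates of G: (-50/57, 27/19, 26/57).
The three coordinates are negative, positive, positive; a point is interior exactly when all three are positive.

no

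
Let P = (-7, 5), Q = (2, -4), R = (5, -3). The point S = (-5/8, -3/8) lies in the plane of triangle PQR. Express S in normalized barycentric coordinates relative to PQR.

Signed area of the reference triangle: [PQR] = ½·((-7)·(-4−(-3)) + 2·(-3−5) + 5·(5−(-4))) = ½·(7 − 16 + 45) = 18.
[SQR] = ½·((-5/8)·(-4−(-3)) + 2·(-3−(-3/8)) + 5·(-3/8−(-4))) = ½·(5/8 − 21/4 + 145/8) = 27/4, so the P-coordinate is (27/4)/18 = 3/8.
[PSR] = ½·((-7)·(-3/8−(-3)) + (-5/8)·(-3−5) + 5·(5−(-3/8))) = ½·(-147/8 + 5 + 215/8) = 27/4, so the Q-coordinate is 3/8.
[PQS] = ½·((-7)·(-4−(-3/8)) + 2·(-3/8−5) + (-5/8)·(5−(-4))) = ½·(203/8 − 43/4 − 45/8) = 9/2, so the R-coordinate is 1/4.
Check: 3/8 + 3/8 + 1/4 = 1.

(3/8, 3/8, 1/4)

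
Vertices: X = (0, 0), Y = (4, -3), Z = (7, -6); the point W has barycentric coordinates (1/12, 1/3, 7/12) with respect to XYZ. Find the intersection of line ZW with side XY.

(16/5, -12/5)

Line ZW meets XY where the Z-coordinate vanishes; zeroing W's Z-weight and renormalizing leaves X, Y-weights 1/12 : 1/3 → (1/5, 4/5).
So V = (1/5)·X + (4/5)·Y = (16/5, -12/5).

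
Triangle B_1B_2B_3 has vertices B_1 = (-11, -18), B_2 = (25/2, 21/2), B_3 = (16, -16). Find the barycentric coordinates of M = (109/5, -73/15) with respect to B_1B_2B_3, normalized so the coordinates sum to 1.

(-4/15, 2/5, 13/15)

Signed area of the reference triangle: [B_1B_2B_3] = ½·((-11)·(21/2−(-16)) + (25/2)·(-16−(-18)) + 16·(-18−(21/2))) = ½·(-583/2 + 25 − 456) = -1445/4.
[MB_2B_3] = ½·((109/5)·(21/2−(-16)) + (25/2)·(-16−(-73/15)) + 16·(-73/15−(21/2))) = ½·(5777/10 − 835/6 − 3688/15) = 289/3, so the B_1-coordinate is (289/3)/(-1445/4) = -4/15.
[B_1MB_3] = ½·((-11)·(-73/15−(-16)) + (109/5)·(-16−(-18)) + 16·(-18−(-73/15))) = ½·(-1837/15 + 218/5 − 3152/15) = -289/2, so the B_2-coordinate is 2/5.
[B_1B_2M] = ½·((-11)·(21/2−(-73/15)) + (25/2)·(-73/15−(-18)) + (109/5)·(-18−(21/2))) = ½·(-5071/30 + 985/6 − 6213/10) = -3757/12, so the B_3-coordinate is 13/15.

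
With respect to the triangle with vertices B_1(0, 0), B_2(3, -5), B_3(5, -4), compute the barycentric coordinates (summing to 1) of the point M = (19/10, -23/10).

(1/2, 3/10, 1/5)

Signed area of the reference triangle: [B_1B_2B_3] = ½·(0·(-5−(-4)) + 3·(-4−0) + 5·(0−(-5))) = ½·(0 − 12 + 25) = 13/2.
[MB_2B_3] = ½·((19/10)·(-5−(-4)) + 3·(-4−(-23/10)) + 5·(-23/10−(-5))) = ½·(-19/10 − 51/10 + 27/2) = 13/4, so the B_1-coordinate is (13/4)/(13/2) = 1/2.
[B_1MB_3] = ½·(0·(-23/10−(-4)) + (19/10)·(-4−0) + 5·(0−(-23/10))) = ½·(0 − 38/5 + 23/2) = 39/20, so the B_2-coordinate is 3/10.
[B_1B_2M] = ½·(0·(-5−(-23/10)) + 3·(-23/10−0) + (19/10)·(0−(-5))) = ½·(0 − 69/10 + 19/2) = 13/10, so the B_3-coordinate is 1/5.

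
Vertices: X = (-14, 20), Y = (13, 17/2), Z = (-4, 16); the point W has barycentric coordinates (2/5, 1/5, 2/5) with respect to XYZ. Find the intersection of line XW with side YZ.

(5/3, 27/2)

Line XW meets YZ where the X-coordinate vanishes; zeroing W's X-weight and renormalizing leaves Y, Z-weights 1/5 : 2/5 → (1/3, 2/3).
So V = (1/3)·Y + (2/3)·Z = (5/3, 27/2).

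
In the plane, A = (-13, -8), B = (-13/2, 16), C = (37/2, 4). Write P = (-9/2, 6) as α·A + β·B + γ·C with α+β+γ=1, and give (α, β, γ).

Signed area of the reference triangle: [ABC] = ½·((-13)·(16−4) + (-13/2)·(4−(-8)) + (37/2)·(-8−16)) = ½·(-156 − 78 − 444) = -339.
[PBC] = ½·((-9/2)·(16−4) + (-13/2)·(4−6) + (37/2)·(6−16)) = ½·(-54 + 13 − 185) = -113, so the A-coordinate is (-113)/(-339) = 1/3.
[APC] = ½·((-13)·(6−4) + (-9/2)·(4−(-8)) + (37/2)·(-8−6)) = ½·(-26 − 54 − 259) = -339/2, so the B-coordinate is 1/2.
[ABP] = ½·((-13)·(16−6) + (-13/2)·(6−(-8)) + (-9/2)·(-8−16)) = ½·(-130 − 91 + 108) = -113/2, so the C-coordinate is 1/6.
Check: 1/3 + 1/2 + 1/6 = 1.

(1/3, 1/2, 1/6)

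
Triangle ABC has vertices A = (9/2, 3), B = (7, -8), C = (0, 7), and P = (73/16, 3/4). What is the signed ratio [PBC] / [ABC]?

[ABC] = ½·((9/2)·(-8−7) + 7·(7−3) + 0·(3−(-8))) = ½·(-135/2 + 28 + 0) = -79/4.
[PBC] = ½·((73/16)·(-8−7) + 7·(7−(3/4)) + 0·(3/4−(-8))) = ½·(-1095/16 + 175/4 + 0) = -395/32, so the ratio is (-395/32)/(-79/4) = 5/8.

5/8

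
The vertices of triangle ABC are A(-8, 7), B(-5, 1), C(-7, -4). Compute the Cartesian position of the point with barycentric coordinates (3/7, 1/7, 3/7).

(-50/7, 10/7)

P = (3/7)·A + (1/7)·B + (3/7)·C.
x-coordinate: (3/7)·(-8) + (1/7)·(-5) + (3/7)·(-7) = -50/7.
y-coordinate: (3/7)·7 + (1/7)·1 + (3/7)·(-4) = 10/7.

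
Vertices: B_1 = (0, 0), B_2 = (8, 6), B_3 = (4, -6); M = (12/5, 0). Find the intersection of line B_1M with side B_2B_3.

(6, 0)

Barycentric coordinates of M with respect to B_1B_2B_3: (3/5, 1/5, 1/5).
On side B_2B_3 the B_1-coordinate is zero; dropping M's B_1-weight 3/5 and renormalizing the remaining 1/5 : 1/5 gives weights 1/2, 1/2 on B_2, B_3.
N = (1/2)·(8, 6) + (1/2)·(4, -6) = (6, 0).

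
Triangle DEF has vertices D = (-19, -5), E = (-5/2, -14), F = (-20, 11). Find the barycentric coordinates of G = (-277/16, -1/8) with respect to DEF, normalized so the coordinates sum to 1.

(1/2, 1/8, 3/8)

Signed area of the reference triangle: [DEF] = ½·((-19)·(-14−11) + (-5/2)·(11−(-5)) + (-20)·(-5−(-14))) = ½·(475 − 40 − 180) = 255/2.
[GEF] = ½·((-277/16)·(-14−11) + (-5/2)·(11−(-1/8)) + (-20)·(-1/8−(-14))) = ½·(6925/16 − 445/16 − 555/2) = 255/4, so the D-coordinate is (255/4)/(255/2) = 1/2.
[DGF] = ½·((-19)·(-1/8−11) + (-277/16)·(11−(-5)) + (-20)·(-5−(-1/8))) = ½·(1691/8 − 277 + 195/2) = 255/16, so the E-coordinate is 1/8.
[DEG] = ½·((-19)·(-14−(-1/8)) + (-5/2)·(-1/8−(-5)) + (-277/16)·(-5−(-14))) = ½·(2109/8 − 195/16 − 2493/16) = 765/16, so the F-coordinate is 3/8.
Check: 1/2 + 1/8 + 3/8 = 1.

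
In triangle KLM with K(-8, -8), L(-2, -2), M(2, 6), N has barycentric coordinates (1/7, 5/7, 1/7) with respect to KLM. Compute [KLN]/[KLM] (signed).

The signed ratio [KLN]/[KLM] equals the barycentric coordinate of N at vertex M, which is 1/7.

1/7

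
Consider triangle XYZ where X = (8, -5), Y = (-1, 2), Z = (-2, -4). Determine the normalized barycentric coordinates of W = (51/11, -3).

Signed area of the reference triangle: [XYZ] = ½·(8·(2−(-4)) + (-1)·(-4−(-5)) + (-2)·(-5−2)) = ½·(48 − 1 + 14) = 61/2.
[WYZ] = ½·((51/11)·(2−(-4)) + (-1)·(-4−(-3)) + (-2)·(-3−2)) = ½·(306/11 + 1 + 10) = 427/22, so the X-coordinate is (427/22)/(61/2) = 7/11.
[XWZ] = ½·(8·(-3−(-4)) + (51/11)·(-4−(-5)) + (-2)·(-5−(-3))) = ½·(8 + 51/11 + 4) = 183/22, so the Y-coordinate is 3/11.
[XYW] = ½·(8·(2−(-3)) + (-1)·(-3−(-5)) + (51/11)·(-5−2)) = ½·(40 − 2 − 357/11) = 61/22, so the Z-coordinate is 1/11.

(7/11, 3/11, 1/11)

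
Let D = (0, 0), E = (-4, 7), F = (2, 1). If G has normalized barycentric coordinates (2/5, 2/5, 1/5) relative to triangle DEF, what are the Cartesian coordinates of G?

G = (2/5)·D + (2/5)·E + (1/5)·F.
x-coordinate: (2/5)·0 + (2/5)·(-4) + (1/5)·2 = -6/5.
y-coordinate: (2/5)·0 + (2/5)·7 + (1/5)·1 = 3.

(-6/5, 3)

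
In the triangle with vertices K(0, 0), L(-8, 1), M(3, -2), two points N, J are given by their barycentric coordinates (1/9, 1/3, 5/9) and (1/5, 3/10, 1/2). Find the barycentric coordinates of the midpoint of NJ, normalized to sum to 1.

Since both coordinate triples sum to 1, the midpoint's barycentrics are the componentwise average.
(1/9+1/5)/2 = 7/45; similarly 19/60 and 19/36.

(7/45, 19/60, 19/36)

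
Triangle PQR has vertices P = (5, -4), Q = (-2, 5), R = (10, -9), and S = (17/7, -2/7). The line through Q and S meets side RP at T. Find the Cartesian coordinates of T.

(25/3, -22/3)

Barycentric coordinates of S with respect to PQR: (1/7, 4/7, 2/7).
On side RP the Q-coordinate is zero; dropping S's Q-weight 4/7 and renormalizing the remaining 2/7 : 1/7 gives weights 2/3, 1/3 on R, P.
T = (2/3)·(10, -9) + (1/3)·(5, -4) = (25/3, -22/3).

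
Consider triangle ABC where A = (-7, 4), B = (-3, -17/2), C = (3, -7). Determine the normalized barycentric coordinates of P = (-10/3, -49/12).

Signed area of the reference triangle: [ABC] = ½·((-7)·(-17/2−(-7)) + (-3)·(-7−4) + 3·(4−(-17/2))) = ½·(21/2 + 33 + 75/2) = 81/2.
[PBC] = ½·((-10/3)·(-17/2−(-7)) + (-3)·(-7−(-49/12)) + 3·(-49/12−(-17/2))) = ½·(5 + 35/4 + 53/4) = 27/2, so the A-coordinate is (27/2)/(81/2) = 1/3.
[APC] = ½·((-7)·(-49/12−(-7)) + (-10/3)·(-7−4) + 3·(4−(-49/12))) = ½·(-245/12 + 110/3 + 97/4) = 81/4, so the B-coordinate is 1/2.
[ABP] = ½·((-7)·(-17/2−(-49/12)) + (-3)·(-49/12−4) + (-10/3)·(4−(-17/2))) = ½·(371/12 + 97/4 − 125/3) = 27/4, so the C-coordinate is 1/6.
Check: 1/3 + 1/2 + 1/6 = 1.

(1/3, 1/2, 1/6)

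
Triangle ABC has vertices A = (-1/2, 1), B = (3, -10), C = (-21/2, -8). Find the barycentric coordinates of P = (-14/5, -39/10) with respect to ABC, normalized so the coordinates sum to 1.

(1/2, 1/5, 3/10)

Signed area of the reference triangle: [ABC] = ½·((-1/2)·(-10−(-8)) + 3·(-8−1) + (-21/2)·(1−(-10))) = ½·(1 − 27 − 231/2) = -283/4.
[PBC] = ½·((-14/5)·(-10−(-8)) + 3·(-8−(-39/10)) + (-21/2)·(-39/10−(-10))) = ½·(28/5 − 123/10 − 1281/20) = -283/8, so the A-coordinate is (-283/8)/(-283/4) = 1/2.
[APC] = ½·((-1/2)·(-39/10−(-8)) + (-14/5)·(-8−1) + (-21/2)·(1−(-39/10))) = ½·(-41/20 + 126/5 − 1029/20) = -283/20, so the B-coordinate is 1/5.
[ABP] = ½·((-1/2)·(-10−(-39/10)) + 3·(-39/10−1) + (-14/5)·(1−(-10))) = ½·(61/20 − 147/10 − 154/5) = -849/40, so the C-coordinate is 3/10.
Check: 1/2 + 1/5 + 3/10 = 1.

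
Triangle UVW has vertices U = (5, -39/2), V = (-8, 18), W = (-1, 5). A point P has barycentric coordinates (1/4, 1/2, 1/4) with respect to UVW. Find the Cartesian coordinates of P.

P = (1/4)·U + (1/2)·V + (1/4)·W.
x-coordinate: (1/4)·5 + (1/2)·(-8) + (1/4)·(-1) = -3.
y-coordinate: (1/4)·(-39/2) + (1/2)·18 + (1/4)·5 = 43/8.

(-3, 43/8)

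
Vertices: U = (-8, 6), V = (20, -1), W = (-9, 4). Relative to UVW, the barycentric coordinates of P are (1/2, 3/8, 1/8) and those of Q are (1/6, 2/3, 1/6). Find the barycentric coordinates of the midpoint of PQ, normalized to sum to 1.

(1/3, 25/48, 7/48)

Since both coordinate triples sum to 1, the midpoint's barycentrics are the componentwise average.
(1/2+1/6)/2 = 1/3; similarly 25/48 and 7/48.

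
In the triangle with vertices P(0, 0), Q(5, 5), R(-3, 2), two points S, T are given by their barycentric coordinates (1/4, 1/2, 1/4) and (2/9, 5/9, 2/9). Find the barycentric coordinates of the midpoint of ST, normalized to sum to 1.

Since both coordinate triples sum to 1, the midpoint's barycentrics are the componentwise average.
(1/4+2/9)/2 = 17/72; similarly 19/36 and 17/72.

(17/72, 19/36, 17/72)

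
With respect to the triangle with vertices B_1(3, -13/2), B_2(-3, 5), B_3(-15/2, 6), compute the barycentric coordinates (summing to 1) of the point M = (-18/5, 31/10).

(1/5, 2/5, 2/5)

Signed area of the reference triangle: [B_1B_2B_3] = ½·(3·(5−6) + (-3)·(6−(-13/2)) + (-15/2)·(-13/2−5)) = ½·(-3 − 75/2 + 345/4) = 183/8.
[MB_2B_3] = ½·((-18/5)·(5−6) + (-3)·(6−(31/10)) + (-15/2)·(31/10−5)) = ½·(18/5 − 87/10 + 57/4) = 183/40, so the B_1-coordinate is (183/40)/(183/8) = 1/5.
[B_1MB_3] = ½·(3·(31/10−6) + (-18/5)·(6−(-13/2)) + (-15/2)·(-13/2−(31/10))) = ½·(-87/10 − 45 + 72) = 183/20, so the B_2-coordinate is 2/5.
[B_1B_2M] = ½·(3·(5−(31/10)) + (-3)·(31/10−(-13/2)) + (-18/5)·(-13/2−5)) = ½·(57/10 − 144/5 + 207/5) = 183/20, so the B_3-coordinate is 2/5.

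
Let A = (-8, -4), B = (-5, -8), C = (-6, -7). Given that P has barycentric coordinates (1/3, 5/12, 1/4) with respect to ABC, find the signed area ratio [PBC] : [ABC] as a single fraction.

1/3

The signed ratio [PBC]/[ABC] equals the barycentric coordinate of P at vertex A, which is 1/3.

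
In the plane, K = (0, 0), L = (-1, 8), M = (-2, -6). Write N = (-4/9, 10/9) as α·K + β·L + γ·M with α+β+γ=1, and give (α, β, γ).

Signed area of the reference triangle: [KLM] = ½·(0·(8−(-6)) + (-1)·(-6−0) + (-2)·(0−8)) = ½·(0 + 6 + 16) = 11.
[NLM] = ½·((-4/9)·(8−(-6)) + (-1)·(-6−(10/9)) + (-2)·(10/9−8)) = ½·(-56/9 + 64/9 + 124/9) = 22/3, so the K-coordinate is (22/3)/11 = 2/3.
[KNM] = ½·(0·(10/9−(-6)) + (-4/9)·(-6−0) + (-2)·(0−(10/9))) = ½·(0 + 8/3 + 20/9) = 22/9, so the L-coordinate is 2/9.
[KLN] = ½·(0·(8−(10/9)) + (-1)·(10/9−0) + (-4/9)·(0−8)) = ½·(0 − 10/9 + 32/9) = 11/9, so the M-coordinate is 1/9.

(2/3, 2/9, 1/9)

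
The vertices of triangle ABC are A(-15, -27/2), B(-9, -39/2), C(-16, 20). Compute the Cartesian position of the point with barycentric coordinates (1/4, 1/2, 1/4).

P = (1/4)·A + (1/2)·B + (1/4)·C.
x-coordinate: (1/4)·(-15) + (1/2)·(-9) + (1/4)·(-16) = -49/4.
y-coordinate: (1/4)·(-27/2) + (1/2)·(-39/2) + (1/4)·20 = -65/8.

(-49/4, -65/8)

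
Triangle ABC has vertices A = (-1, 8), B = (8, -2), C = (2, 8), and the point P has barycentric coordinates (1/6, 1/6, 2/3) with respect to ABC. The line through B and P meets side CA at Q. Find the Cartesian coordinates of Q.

(7/5, 8)

Line BP meets CA where the B-coordinate vanishes; zeroing P's B-weight and renormalizing leaves C, A-weights 2/3 : 1/6 → (4/5, 1/5).
So Q = (4/5)·C + (1/5)·A = (7/5, 8).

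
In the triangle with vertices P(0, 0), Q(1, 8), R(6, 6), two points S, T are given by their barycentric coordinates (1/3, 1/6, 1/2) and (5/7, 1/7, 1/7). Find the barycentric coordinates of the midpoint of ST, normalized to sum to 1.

Since both coordinate triples sum to 1, the midpoint's barycentrics are the componentwise average.
(1/3+5/7)/2 = 11/21; similarly 13/84 and 9/28.

(11/21, 13/84, 9/28)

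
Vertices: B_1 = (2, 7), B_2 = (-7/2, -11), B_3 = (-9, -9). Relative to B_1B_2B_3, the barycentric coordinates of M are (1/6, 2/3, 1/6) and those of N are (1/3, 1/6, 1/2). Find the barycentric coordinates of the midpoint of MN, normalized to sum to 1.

(1/4, 5/12, 1/3)

Since both coordinate triples sum to 1, the midpoint's barycentrics are the componentwise average.
(1/6+1/3)/2 = 1/4; similarly 5/12 and 1/3.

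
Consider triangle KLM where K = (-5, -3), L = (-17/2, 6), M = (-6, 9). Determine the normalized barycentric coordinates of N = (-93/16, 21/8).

(1/2, 1/8, 3/8)

Signed area of the reference triangle: [KLM] = ½·((-5)·(6−9) + (-17/2)·(9−(-3)) + (-6)·(-3−6)) = ½·(15 − 102 + 54) = -33/2.
[NLM] = ½·((-93/16)·(6−9) + (-17/2)·(9−(21/8)) + (-6)·(21/8−6)) = ½·(279/16 − 867/16 + 81/4) = -33/4, so the K-coordinate is (-33/4)/(-33/2) = 1/2.
[KNM] = ½·((-5)·(21/8−9) + (-93/16)·(9−(-3)) + (-6)·(-3−(21/8))) = ½·(255/8 − 279/4 + 135/4) = -33/16, so the L-coordinate is 1/8.
[KLN] = ½·((-5)·(6−(21/8)) + (-17/2)·(21/8−(-3)) + (-93/16)·(-3−6)) = ½·(-135/8 − 765/16 + 837/16) = -99/16, so the M-coordinate is 3/8.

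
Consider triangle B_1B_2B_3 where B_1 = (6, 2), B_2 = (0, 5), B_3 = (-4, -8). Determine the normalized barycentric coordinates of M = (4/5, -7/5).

(2/5, 1/5, 2/5)

Signed area of the reference triangle: [B_1B_2B_3] = ½·(6·(5−(-8)) + 0·(-8−2) + (-4)·(2−5)) = ½·(78 + 0 + 12) = 45.
[MB_2B_3] = ½·((4/5)·(5−(-8)) + 0·(-8−(-7/5)) + (-4)·(-7/5−5)) = ½·(52/5 + 0 + 128/5) = 18, so the B_1-coordinate is 18/45 = 2/5.
[B_1MB_3] = ½·(6·(-7/5−(-8)) + (4/5)·(-8−2) + (-4)·(2−(-7/5))) = ½·(198/5 − 8 − 68/5) = 9, so the B_2-coordinate is 1/5.
[B_1B_2M] = ½·(6·(5−(-7/5)) + 0·(-7/5−2) + (4/5)·(2−5)) = ½·(192/5 + 0 − 12/5) = 18, so the B_3-coordinate is 2/5.
Check: 2/5 + 1/5 + 2/5 = 1.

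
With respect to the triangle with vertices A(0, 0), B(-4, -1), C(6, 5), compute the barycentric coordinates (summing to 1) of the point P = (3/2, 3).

(-1/2, 3/4, 3/4)

Signed area of the reference triangle: [ABC] = ½·(0·(-1−5) + (-4)·(5−0) + 6·(0−(-1))) = ½·(0 − 20 + 6) = -7.
[PBC] = ½·((3/2)·(-1−5) + (-4)·(5−3) + 6·(3−(-1))) = ½·(-9 − 8 + 24) = 7/2, so the A-coordinate is (7/2)/(-7) = -1/2.
[APC] = ½·(0·(3−5) + (3/2)·(5−0) + 6·(0−3)) = ½·(0 + 15/2 − 18) = -21/4, so the B-coordinate is 3/4.
[ABP] = ½·(0·(-1−3) + (-4)·(3−0) + (3/2)·(0−(-1))) = ½·(0 − 12 + 3/2) = -21/4, so the C-coordinate is 3/4.
Check: -1/2 + 3/4 + 3/4 = 1.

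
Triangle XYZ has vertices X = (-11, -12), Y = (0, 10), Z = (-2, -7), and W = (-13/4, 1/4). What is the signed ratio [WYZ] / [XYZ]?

1/4

[XYZ] = ½·((-11)·(10−(-7)) + 0·(-7−(-12)) + (-2)·(-12−10)) = ½·(-187 + 0 + 44) = -143/2.
[WYZ] = ½·((-13/4)·(10−(-7)) + 0·(-7−(1/4)) + (-2)·(1/4−10)) = ½·(-221/4 + 0 + 39/2) = -143/8, so the ratio is (-143/8)/(-143/2) = 1/4.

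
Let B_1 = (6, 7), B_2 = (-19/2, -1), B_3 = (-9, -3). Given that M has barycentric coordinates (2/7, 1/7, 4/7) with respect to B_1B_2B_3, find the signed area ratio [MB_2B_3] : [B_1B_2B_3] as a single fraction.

2/7

The signed ratio [MB_2B_3]/[B_1B_2B_3] equals the barycentric coordinate of M at vertex B_1, which is 2/7.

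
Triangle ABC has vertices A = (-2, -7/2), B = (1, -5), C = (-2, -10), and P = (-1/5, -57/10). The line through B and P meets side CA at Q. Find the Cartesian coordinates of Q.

Barycentric coordinates of P with respect to ABC: (1/5, 3/5, 1/5).
On side CA the B-coordinate is zero; dropping P's B-weight 3/5 and renormalizing the remaining 1/5 : 1/5 gives weights 1/2, 1/2 on C, A.
Q = (1/2)·(-2, -10) + (1/2)·(-2, -7/2) = (-2, -27/4).

(-2, -27/4)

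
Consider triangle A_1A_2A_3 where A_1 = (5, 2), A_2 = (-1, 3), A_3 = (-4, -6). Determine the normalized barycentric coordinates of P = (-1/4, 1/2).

(1/4, 1/2, 1/4)

Signed area of the reference triangle: [A_1A_2A_3] = ½·(5·(3−(-6)) + (-1)·(-6−2) + (-4)·(2−3)) = ½·(45 + 8 + 4) = 57/2.
[PA_2A_3] = ½·((-1/4)·(3−(-6)) + (-1)·(-6−(1/2)) + (-4)·(1/2−3)) = ½·(-9/4 + 13/2 + 10) = 57/8, so the A_1-coordinate is (57/8)/(57/2) = 1/4.
[A_1PA_3] = ½·(5·(1/2−(-6)) + (-1/4)·(-6−2) + (-4)·(2−(1/2))) = ½·(65/2 + 2 − 6) = 57/4, so the A_2-coordinate is 1/2.
[A_1A_2P] = ½·(5·(3−(1/2)) + (-1)·(1/2−2) + (-1/4)·(2−3)) = ½·(25/2 + 3/2 + 1/4) = 57/8, so the A_3-coordinate is 1/4.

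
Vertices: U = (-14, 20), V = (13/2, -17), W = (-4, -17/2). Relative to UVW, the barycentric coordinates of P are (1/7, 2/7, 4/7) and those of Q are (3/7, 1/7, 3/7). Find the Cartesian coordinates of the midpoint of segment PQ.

(-129/28, -61/28)

Barycentric coordinates of the midpoint are the average: (2/7, 3/14, 1/2).
Converting: (2/7)·U + (3/14)·V + (1/2)·W = (-129/28, -61/28).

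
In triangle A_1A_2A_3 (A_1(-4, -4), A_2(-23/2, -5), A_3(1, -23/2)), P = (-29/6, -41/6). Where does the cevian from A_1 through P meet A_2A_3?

(-21/4, -33/4)

Barycentric coordinates of P with respect to A_1A_2A_3: (1/3, 1/3, 1/3).
On side A_2A_3 the A_1-coordinate is zero; dropping P's A_1-weight 1/3 and renormalizing the remaining 1/3 : 1/3 gives weights 1/2, 1/2 on A_2, A_3.
Q = (1/2)·(-23/2, -5) + (1/2)·(1, -23/2) = (-21/4, -33/4).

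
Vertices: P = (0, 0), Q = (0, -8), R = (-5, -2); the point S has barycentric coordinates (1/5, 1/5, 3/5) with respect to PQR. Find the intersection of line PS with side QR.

Line PS meets QR where the P-coordinate vanishes; zeroing S's P-weight and renormalizing leaves Q, R-weights 1/5 : 3/5 → (1/4, 3/4).
So T = (1/4)·Q + (3/4)·R = (-15/4, -7/2).

(-15/4, -7/2)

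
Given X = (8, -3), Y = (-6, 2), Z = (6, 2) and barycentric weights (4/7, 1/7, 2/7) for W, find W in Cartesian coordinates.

(38/7, -6/7)

W = (4/7)·X + (1/7)·Y + (2/7)·Z.
x-coordinate: (4/7)·8 + (1/7)·(-6) + (2/7)·6 = 38/7.
y-coordinate: (4/7)·(-3) + (1/7)·2 + (2/7)·2 = -6/7.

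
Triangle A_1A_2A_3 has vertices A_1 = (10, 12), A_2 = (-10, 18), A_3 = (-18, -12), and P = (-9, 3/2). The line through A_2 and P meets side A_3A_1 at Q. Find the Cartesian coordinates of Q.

(-26/3, -4)

Barycentric coordinates of P with respect to A_1A_2A_3: (1/4, 1/4, 1/2).
On side A_3A_1 the A_2-coordinate is zero; dropping P's A_2-weight 1/4 and renormalizing the remaining 1/2 : 1/4 gives weights 2/3, 1/3 on A_3, A_1.
Q = (2/3)·(-18, -12) + (1/3)·(10, 12) = (-26/3, -4).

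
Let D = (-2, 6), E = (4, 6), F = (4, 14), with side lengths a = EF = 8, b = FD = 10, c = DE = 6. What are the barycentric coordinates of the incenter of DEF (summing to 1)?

The incenter has barycentric coordinates proportional to the opposite side lengths: (8 : 10 : 6).
Normalizing by 8+10+6 = 24 gives (1/3, 5/12, 1/4).

(1/3, 5/12, 1/4)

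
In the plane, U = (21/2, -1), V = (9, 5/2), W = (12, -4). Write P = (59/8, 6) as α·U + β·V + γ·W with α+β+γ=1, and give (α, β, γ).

(1/12, 3/2, -7/12)

Signed area of the reference triangle: [UVW] = ½·((21/2)·(5/2−(-4)) + 9·(-4−(-1)) + 12·(-1−(5/2))) = ½·(273/4 − 27 − 42) = -3/8.
[PVW] = ½·((59/8)·(5/2−(-4)) + 9·(-4−6) + 12·(6−(5/2))) = ½·(767/16 − 90 + 42) = -1/32, so the U-coordinate is (-1/32)/(-3/8) = 1/12.
[UPW] = ½·((21/2)·(6−(-4)) + (59/8)·(-4−(-1)) + 12·(-1−6)) = ½·(105 − 177/8 − 84) = -9/16, so the V-coordinate is 3/2.
[UVP] = ½·((21/2)·(5/2−6) + 9·(6−(-1)) + (59/8)·(-1−(5/2))) = ½·(-147/4 + 63 − 413/16) = 7/32, so the W-coordinate is -7/12.
Check: 1/12 + 3/2 − 7/12 = 1.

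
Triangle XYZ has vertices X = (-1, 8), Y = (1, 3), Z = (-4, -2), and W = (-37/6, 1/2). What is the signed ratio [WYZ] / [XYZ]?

2/3

[XYZ] = ½·((-1)·(3−(-2)) + 1·(-2−8) + (-4)·(8−3)) = ½·(-5 − 10 − 20) = -35/2.
[WYZ] = ½·((-37/6)·(3−(-2)) + 1·(-2−(1/2)) + (-4)·(1/2−3)) = ½·(-185/6 − 5/2 + 10) = -35/3, so the ratio is (-35/3)/(-35/2) = 2/3.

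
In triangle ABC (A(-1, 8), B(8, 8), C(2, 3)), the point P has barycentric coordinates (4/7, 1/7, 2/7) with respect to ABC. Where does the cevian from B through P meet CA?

(0, 19/3)

Line BP meets CA where the B-coordinate vanishes; zeroing P's B-weight and renormalizing leaves C, A-weights 2/7 : 4/7 → (1/3, 2/3).
So Q = (1/3)·C + (2/3)·A = (0, 19/3).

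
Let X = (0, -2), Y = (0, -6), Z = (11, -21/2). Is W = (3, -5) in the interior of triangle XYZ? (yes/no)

yes

Barycentric coordinates of W: (49/88, 15/88, 3/11).
The three coordinates are positive, positive, positive; a point is interior exactly when all three are positive.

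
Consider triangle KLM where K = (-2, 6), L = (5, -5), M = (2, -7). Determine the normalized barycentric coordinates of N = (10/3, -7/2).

Signed area of the reference triangle: [KLM] = ½·((-2)·(-5−(-7)) + 5·(-7−6) + 2·(6−(-5))) = ½·(-4 − 65 + 22) = -47/2.
[NLM] = ½·((10/3)·(-5−(-7)) + 5·(-7−(-7/2)) + 2·(-7/2−(-5))) = ½·(20/3 − 35/2 + 3) = -47/12, so the K-coordinate is (-47/12)/(-47/2) = 1/6.
[KNM] = ½·((-2)·(-7/2−(-7)) + (10/3)·(-7−6) + 2·(6−(-7/2))) = ½·(-7 − 130/3 + 19) = -47/3, so the L-coordinate is 2/3.
[KLN] = ½·((-2)·(-5−(-7/2)) + 5·(-7/2−6) + (10/3)·(6−(-5))) = ½·(3 − 95/2 + 110/3) = -47/12, so the M-coordinate is 1/6.
Check: 1/6 + 2/3 + 1/6 = 1.

(1/6, 2/3, 1/6)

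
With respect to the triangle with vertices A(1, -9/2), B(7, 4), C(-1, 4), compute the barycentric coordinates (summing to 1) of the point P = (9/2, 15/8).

Signed area of the reference triangle: [ABC] = ½·(1·(4−4) + 7·(4−(-9/2)) + (-1)·(-9/2−4)) = ½·(0 + 119/2 + 17/2) = 34.
[PBC] = ½·((9/2)·(4−4) + 7·(4−(15/8)) + (-1)·(15/8−4)) = ½·(0 + 119/8 + 17/8) = 17/2, so the A-coordinate is (17/2)/34 = 1/4.
[APC] = ½·(1·(15/8−4) + (9/2)·(4−(-9/2)) + (-1)·(-9/2−(15/8))) = ½·(-17/8 + 153/4 + 51/8) = 85/4, so the B-coordinate is 5/8.
[ABP] = ½·(1·(4−(15/8)) + 7·(15/8−(-9/2)) + (9/2)·(-9/2−4)) = ½·(17/8 + 357/8 − 153/4) = 17/4, so the C-coordinate is 1/8.

(1/4, 5/8, 1/8)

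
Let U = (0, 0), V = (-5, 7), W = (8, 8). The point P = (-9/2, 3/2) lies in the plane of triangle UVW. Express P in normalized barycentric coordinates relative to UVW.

(3/4, 1/2, -1/4)

Signed area of the reference triangle: [UVW] = ½·(0·(7−8) + (-5)·(8−0) + 8·(0−7)) = ½·(0 − 40 − 56) = -48.
[PVW] = ½·((-9/2)·(7−8) + (-5)·(8−(3/2)) + 8·(3/2−7)) = ½·(9/2 − 65/2 − 44) = -36, so the U-coordinate is (-36)/(-48) = 3/4.
[UPW] = ½·(0·(3/2−8) + (-9/2)·(8−0) + 8·(0−(3/2))) = ½·(0 − 36 − 12) = -24, so the V-coordinate is 1/2.
[UVP] = ½·(0·(7−(3/2)) + (-5)·(3/2−0) + (-9/2)·(0−7)) = ½·(0 − 15/2 + 63/2) = 12, so the W-coordinate is -1/4.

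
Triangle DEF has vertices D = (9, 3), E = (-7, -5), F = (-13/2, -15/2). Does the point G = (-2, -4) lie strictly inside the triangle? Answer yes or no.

yes

Barycentric coordinates of G: (13/44, 7/44, 6/11).
The three coordinates are positive, positive, positive; a point is interior exactly when all three are positive.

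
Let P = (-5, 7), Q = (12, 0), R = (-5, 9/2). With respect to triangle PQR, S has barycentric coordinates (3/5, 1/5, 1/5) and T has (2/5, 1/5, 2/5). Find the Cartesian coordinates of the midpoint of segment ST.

(-8/5, 97/20)

Barycentric coordinates of the midpoint are the average: (1/2, 1/5, 3/10).
Converting: (1/2)·P + (1/5)·Q + (3/10)·R = (-8/5, 97/20).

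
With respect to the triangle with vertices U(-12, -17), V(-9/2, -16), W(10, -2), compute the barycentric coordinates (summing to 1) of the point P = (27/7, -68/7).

Signed area of the reference triangle: [UVW] = ½·((-12)·(-16−(-2)) + (-9/2)·(-2−(-17)) + 10·(-17−(-16))) = ½·(168 − 135/2 − 10) = 181/4.
[PVW] = ½·((27/7)·(-16−(-2)) + (-9/2)·(-2−(-68/7)) + 10·(-68/7−(-16))) = ½·(-54 − 243/7 + 440/7) = -181/14, so the U-coordinate is (-181/14)/(181/4) = -2/7.
[UPW] = ½·((-12)·(-68/7−(-2)) + (27/7)·(-2−(-17)) + 10·(-17−(-68/7))) = ½·(648/7 + 405/7 − 510/7) = 543/14, so the V-coordinate is 6/7.
[UVP] = ½·((-12)·(-16−(-68/7)) + (-9/2)·(-68/7−(-17)) + (27/7)·(-17−(-16))) = ½·(528/7 − 459/14 − 27/7) = 543/28, so the W-coordinate is 3/7.

(-2/7, 6/7, 3/7)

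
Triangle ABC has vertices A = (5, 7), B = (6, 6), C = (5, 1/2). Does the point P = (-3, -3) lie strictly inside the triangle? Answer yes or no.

Barycentric coordinates of P: (81/13, -8, 36/13).
The three coordinates are positive, negative, positive; a point is interior exactly when all three are positive.

no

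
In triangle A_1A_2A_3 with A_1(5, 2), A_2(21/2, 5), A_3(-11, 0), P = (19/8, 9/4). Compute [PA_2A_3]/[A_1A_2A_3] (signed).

1/2

[A_1A_2A_3] = ½·(5·(5−0) + (21/2)·(0−2) + (-11)·(2−5)) = ½·(25 − 21 + 33) = 37/2.
[PA_2A_3] = ½·((19/8)·(5−0) + (21/2)·(0−(9/4)) + (-11)·(9/4−5)) = ½·(95/8 − 189/8 + 121/4) = 37/4, so the ratio is (37/4)/(37/2) = 1/2.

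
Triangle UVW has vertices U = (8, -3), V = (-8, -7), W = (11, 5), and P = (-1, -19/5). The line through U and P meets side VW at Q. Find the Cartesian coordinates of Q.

(-13/4, -4)

Barycentric coordinates of P with respect to UVW: (1/5, 3/5, 1/5).
On side VW the U-coordinate is zero; dropping P's U-weight 1/5 and renormalizing the remaining 3/5 : 1/5 gives weights 3/4, 1/4 on V, W.
Q = (3/4)·(-8, -7) + (1/4)·(11, 5) = (-13/4, -4).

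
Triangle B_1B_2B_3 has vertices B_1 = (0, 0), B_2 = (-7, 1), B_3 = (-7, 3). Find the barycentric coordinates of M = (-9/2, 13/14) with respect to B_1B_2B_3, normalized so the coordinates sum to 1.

Signed area of the reference triangle: [B_1B_2B_3] = ½·(0·(1−3) + (-7)·(3−0) + (-7)·(0−1)) = ½·(0 − 21 + 7) = -7.
[MB_2B_3] = ½·((-9/2)·(1−3) + (-7)·(3−(13/14)) + (-7)·(13/14−1)) = ½·(9 − 29/2 + 1/2) = -5/2, so the B_1-coordinate is (-5/2)/(-7) = 5/14.
[B_1MB_3] = ½·(0·(13/14−3) + (-9/2)·(3−0) + (-7)·(0−(13/14))) = ½·(0 − 27/2 + 13/2) = -7/2, so the B_2-coordinate is 1/2.
[B_1B_2M] = ½·(0·(1−(13/14)) + (-7)·(13/14−0) + (-9/2)·(0−1)) = ½·(0 − 13/2 + 9/2) = -1, so the B_3-coordinate is 1/7.
Check: 5/14 + 1/2 + 1/7 = 1.

(5/14, 1/2, 1/7)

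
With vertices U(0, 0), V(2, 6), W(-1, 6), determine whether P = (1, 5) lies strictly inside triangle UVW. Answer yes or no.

yes

Barycentric coordinates of P: (1/6, 11/18, 2/9).
The three coordinates are positive, positive, positive; a point is interior exactly when all three are positive.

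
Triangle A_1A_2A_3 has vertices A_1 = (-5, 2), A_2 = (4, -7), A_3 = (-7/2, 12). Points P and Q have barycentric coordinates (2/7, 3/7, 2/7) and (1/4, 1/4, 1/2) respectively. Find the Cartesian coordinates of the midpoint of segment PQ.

(-19/14, 23/8)

Barycentric coordinates of the midpoint are the average: (15/56, 19/56, 11/28).
Converting: (15/56)·A_1 + (19/56)·A_2 + (11/28)·A_3 = (-19/14, 23/8).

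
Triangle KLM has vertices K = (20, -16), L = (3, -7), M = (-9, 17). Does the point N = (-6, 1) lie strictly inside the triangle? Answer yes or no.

no

Barycentric coordinates of N: (-2/5, 73/60, 11/60).
The three coordinates are negative, positive, positive; a point is interior exactly when all three are positive.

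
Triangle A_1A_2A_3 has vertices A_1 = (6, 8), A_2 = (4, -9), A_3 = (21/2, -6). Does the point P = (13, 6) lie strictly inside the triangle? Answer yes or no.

no

Barycentric coordinates of P: (141/209, -178/209, 246/209).
The three coordinates are positive, negative, positive; a point is interior exactly when all three are positive.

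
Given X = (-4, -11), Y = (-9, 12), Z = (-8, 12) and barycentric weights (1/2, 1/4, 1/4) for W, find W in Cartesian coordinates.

W = (1/2)·X + (1/4)·Y + (1/4)·Z.
x-coordinate: (1/2)·(-4) + (1/4)·(-9) + (1/4)·(-8) = -25/4.
y-coordinate: (1/2)·(-11) + (1/4)·12 + (1/4)·12 = 1/2.

(-25/4, 1/2)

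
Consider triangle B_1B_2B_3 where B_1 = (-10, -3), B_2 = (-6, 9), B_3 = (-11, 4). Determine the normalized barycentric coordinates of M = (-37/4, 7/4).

(1/2, 1/4, 1/4)

Signed area of the reference triangle: [B_1B_2B_3] = ½·((-10)·(9−4) + (-6)·(4−(-3)) + (-11)·(-3−9)) = ½·(-50 − 42 + 132) = 20.
[MB_2B_3] = ½·((-37/4)·(9−4) + (-6)·(4−(7/4)) + (-11)·(7/4−9)) = ½·(-185/4 − 27/2 + 319/4) = 10, so the B_1-coordinate is 10/20 = 1/2.
[B_1MB_3] = ½·((-10)·(7/4−4) + (-37/4)·(4−(-3)) + (-11)·(-3−(7/4))) = ½·(45/2 − 259/4 + 209/4) = 5, so the B_2-coordinate is 1/4.
[B_1B_2M] = ½·((-10)·(9−(7/4)) + (-6)·(7/4−(-3)) + (-37/4)·(-3−9)) = ½·(-145/2 − 57/2 + 111) = 5, so the B_3-coordinate is 1/4.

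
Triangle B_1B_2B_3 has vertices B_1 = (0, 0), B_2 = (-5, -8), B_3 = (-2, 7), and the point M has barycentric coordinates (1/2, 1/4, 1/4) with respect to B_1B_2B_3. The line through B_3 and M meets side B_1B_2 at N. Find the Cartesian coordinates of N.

(-5/3, -8/3)

Line B_3M meets B_1B_2 where the B_3-coordinate vanishes; zeroing M's B_3-weight and renormalizing leaves B_1, B_2-weights 1/2 : 1/4 → (2/3, 1/3).
So N = (2/3)·B_1 + (1/3)·B_2 = (-5/3, -8/3).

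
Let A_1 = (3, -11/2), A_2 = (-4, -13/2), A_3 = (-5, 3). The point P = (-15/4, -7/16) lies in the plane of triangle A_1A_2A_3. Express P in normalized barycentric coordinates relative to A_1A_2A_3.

Signed area of the reference triangle: [A_1A_2A_3] = ½·(3·(-13/2−3) + (-4)·(3−(-11/2)) + (-5)·(-11/2−(-13/2))) = ½·(-57/2 − 34 − 5) = -135/4.
[PA_2A_3] = ½·((-15/4)·(-13/2−3) + (-4)·(3−(-7/16)) + (-5)·(-7/16−(-13/2))) = ½·(285/8 − 55/4 − 485/16) = -135/32, so the A_1-coordinate is (-135/32)/(-135/4) = 1/8.
[A_1PA_3] = ½·(3·(-7/16−3) + (-15/4)·(3−(-11/2)) + (-5)·(-11/2−(-7/16))) = ½·(-165/16 − 255/8 + 405/16) = -135/16, so the A_2-coordinate is 1/4.
[A_1A_2P] = ½·(3·(-13/2−(-7/16)) + (-4)·(-7/16−(-11/2)) + (-15/4)·(-11/2−(-13/2))) = ½·(-291/16 − 81/4 − 15/4) = -675/32, so the A_3-coordinate is 5/8.
Check: 1/8 + 1/4 + 5/8 = 1.

(1/8, 1/4, 5/8)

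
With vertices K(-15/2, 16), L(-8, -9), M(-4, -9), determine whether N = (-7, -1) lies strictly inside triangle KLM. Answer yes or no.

Barycentric coordinates of N: (8/25, 47/100, 21/100).
The three coordinates are positive, positive, positive; a point is interior exactly when all three are positive.

yes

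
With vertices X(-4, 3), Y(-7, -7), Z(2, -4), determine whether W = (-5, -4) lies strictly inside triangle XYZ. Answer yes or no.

yes

Barycentric coordinates of W: (7/27, 49/81, 11/81).
The three coordinates are positive, positive, positive; a point is interior exactly when all three are positive.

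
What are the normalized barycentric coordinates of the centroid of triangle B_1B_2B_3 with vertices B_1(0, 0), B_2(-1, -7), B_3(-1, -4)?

The centroid is the average of the vertices, so each weight is 1/3.

(1/3, 1/3, 1/3)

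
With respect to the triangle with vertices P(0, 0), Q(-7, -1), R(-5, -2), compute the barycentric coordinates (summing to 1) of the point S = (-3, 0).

(2/3, 2/3, -1/3)

Signed area of the reference triangle: [PQR] = ½·(0·(-1−(-2)) + (-7)·(-2−0) + (-5)·(0−(-1))) = ½·(0 + 14 − 5) = 9/2.
[SQR] = ½·((-3)·(-1−(-2)) + (-7)·(-2−0) + (-5)·(0−(-1))) = ½·(-3 + 14 − 5) = 3, so the P-coordinate is 3/(9/2) = 2/3.
[PSR] = ½·(0·(0−(-2)) + (-3)·(-2−0) + (-5)·(0−0)) = ½·(0 + 6 + 0) = 3, so the Q-coordinate is 2/3.
[PQS] = ½·(0·(-1−0) + (-7)·(0−0) + (-3)·(0−(-1))) = ½·(0 + 0 − 3) = -3/2, so the R-coordinate is -1/3.
Check: 2/3 + 2/3 − 1/3 = 1.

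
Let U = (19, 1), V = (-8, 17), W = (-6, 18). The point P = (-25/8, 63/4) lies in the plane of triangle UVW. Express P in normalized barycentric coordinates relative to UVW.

(1/8, 1/8, 3/4)

Signed area of the reference triangle: [UVW] = ½·(19·(17−18) + (-8)·(18−1) + (-6)·(1−17)) = ½·(-19 − 136 + 96) = -59/2.
[PVW] = ½·((-25/8)·(17−18) + (-8)·(18−(63/4)) + (-6)·(63/4−17)) = ½·(25/8 − 18 + 15/2) = -59/16, so the U-coordinate is (-59/16)/(-59/2) = 1/8.
[UPW] = ½·(19·(63/4−18) + (-25/8)·(18−1) + (-6)·(1−(63/4))) = ½·(-171/4 − 425/8 + 177/2) = -59/16, so the V-coordinate is 1/8.
[UVP] = ½·(19·(17−(63/4)) + (-8)·(63/4−1) + (-25/8)·(1−17)) = ½·(95/4 − 118 + 50) = -177/8, so the W-coordinate is 3/4.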